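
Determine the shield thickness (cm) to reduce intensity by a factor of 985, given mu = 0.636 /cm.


x = ln(factor) / mu
x = ln(985) / 0.636
x = 10.837 cm

10.837


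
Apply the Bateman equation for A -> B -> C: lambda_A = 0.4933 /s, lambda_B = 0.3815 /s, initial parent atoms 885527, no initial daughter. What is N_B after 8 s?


N_B(t) = lambda_A * N_A0 / (lambda_B - lambda_A) * [exp(-lambda_A*t) - exp(-lambda_B*t)]
exp(-0.4933*8) = 0.01932414; exp(-0.3815*8) = 0.04726430
N_B = 0.4933 * 885527 / (0.3815 - 0.4933) * (0.01932414 - 0.04726430)
N_B = 109169

109169


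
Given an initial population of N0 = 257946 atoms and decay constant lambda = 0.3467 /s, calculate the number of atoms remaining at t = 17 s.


N = N0 * exp(-lambda * t)
N = 257946 * exp(-0.3467 * 17)
N = 710.95

710.95


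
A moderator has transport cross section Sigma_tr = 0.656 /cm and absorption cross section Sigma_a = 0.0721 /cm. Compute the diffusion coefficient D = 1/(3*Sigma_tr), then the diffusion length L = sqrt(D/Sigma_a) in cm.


D = 1 / (3 * Sigma_tr) = 1 / (3 * 0.656) = 0.5081301 cm
L = sqrt(D / Sigma_a)
L = sqrt(0.5081301 / 0.0721)
L = 2.6547 cm

2.6547


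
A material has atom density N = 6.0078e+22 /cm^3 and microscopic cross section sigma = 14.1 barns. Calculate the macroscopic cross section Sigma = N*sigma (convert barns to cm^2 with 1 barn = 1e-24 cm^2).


Sigma = N * sigma_barns * 1e-24
Sigma = 6.0078e+22 * 14.1 * 1e-24
Sigma = 0.84710 /cm

0.84710


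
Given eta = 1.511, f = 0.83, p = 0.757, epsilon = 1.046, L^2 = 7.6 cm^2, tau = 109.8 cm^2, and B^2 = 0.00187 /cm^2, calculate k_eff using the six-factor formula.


k_inf = eta*f*p*eps = 1.511*0.83*0.757*1.046 = 0.9930477
P_TNL = 1/(1 + L^2*B^2) = 1/(1 + 7.6*0.00187) = 0.9859872
P_FNL = exp(-B^2*tau) = exp(-0.00187*109.8) = 0.8143818
k_eff = k_inf * P_TNL * P_FNL = 0.9930477 * 0.9859872 * 0.8143818
k_eff = 0.79739

0.79739


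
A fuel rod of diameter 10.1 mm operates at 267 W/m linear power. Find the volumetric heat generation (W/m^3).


r = D / 2 / 1000 = 10.1 / 2 / 1000 = 0.00505 m
q''' = q' / (pi * r^2)
q''' = 267 / (pi * 0.00505^2)
q''' = 3.3326e+06 W/m^3

3.3326e+06


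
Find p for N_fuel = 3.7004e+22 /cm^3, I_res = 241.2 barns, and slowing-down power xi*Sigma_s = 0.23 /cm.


p = exp(-N * I * 1e-24 / (xi*Sigma_s))
p = exp(-3.7004e+22 * 241.2 * 1e-24 / 0.23)
p = 1.4022e-17

1.4022e-17


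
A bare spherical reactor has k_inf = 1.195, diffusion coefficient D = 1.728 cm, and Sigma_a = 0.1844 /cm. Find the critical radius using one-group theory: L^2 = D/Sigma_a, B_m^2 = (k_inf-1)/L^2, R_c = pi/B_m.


L^2 = D / Sigma_a = 1.728 / 0.1844 = 9.370933 cm^2
B_m^2 = (k_inf - 1) / L^2 = (1.195 - 1) / 9.370933 = 0.02080903 /cm^2
For a bare sphere: B_g = pi/R, so R_c = pi / sqrt(B_m^2)
R_c = pi / sqrt(0.02080903) = 21.778 cm

21.778


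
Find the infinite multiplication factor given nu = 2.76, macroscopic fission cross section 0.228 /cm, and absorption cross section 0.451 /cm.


k_inf = nu * Sigma_f / Sigma_a
k_inf = 2.76 * 0.228 / 0.451
k_inf = 1.3953

1.3953


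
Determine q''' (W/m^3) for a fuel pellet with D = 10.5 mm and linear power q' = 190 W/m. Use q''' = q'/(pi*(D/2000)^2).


r = D / 2 / 1000 = 10.5 / 2 / 1000 = 0.00525 m
q''' = q' / (pi * r^2)
q''' = 190 / (pi * 0.00525^2)
q''' = 2.1942e+06 W/m^3

2.1942e+06


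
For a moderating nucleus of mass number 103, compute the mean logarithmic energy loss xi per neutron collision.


xi = 1 + (A-1)^2/(2A) * ln((A-1)/(A+1))
xi = 1 + (103-1)^2/(2*103) * ln((103-1)/(103 +1))
xi = 0.019292

0.019292


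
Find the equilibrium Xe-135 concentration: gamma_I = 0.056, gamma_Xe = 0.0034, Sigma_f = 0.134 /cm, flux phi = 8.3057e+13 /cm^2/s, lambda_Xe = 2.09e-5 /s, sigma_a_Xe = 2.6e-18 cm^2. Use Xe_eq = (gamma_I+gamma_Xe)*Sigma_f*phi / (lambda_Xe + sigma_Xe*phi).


Xe_eq = (gamma_I + gamma_Xe) * Sigma_f * phi / (lambda_Xe + sigma_Xe * phi)
Numerator = (0.056 + 0.0034) * 0.134 * 8.3057e+13 = 6.611005e+11
Denominator = 2.09e-5 + 2.6e-18 * 8.3057e+13 = 2.368482e-04
Xe_eq = 6.611005e+11 / 2.368482e-04 = 2.7912e+15 /cm^3

2.7912e+15


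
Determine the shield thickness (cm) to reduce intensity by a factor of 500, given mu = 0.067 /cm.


x = ln(factor) / mu
x = ln(500) / 0.067
x = 92.755 cm

92.755


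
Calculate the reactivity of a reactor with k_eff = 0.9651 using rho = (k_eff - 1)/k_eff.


rho = (k_eff - 1) / k_eff
rho = (0.9651 - 1) / 0.9651
rho = -0.036162

-0.036162


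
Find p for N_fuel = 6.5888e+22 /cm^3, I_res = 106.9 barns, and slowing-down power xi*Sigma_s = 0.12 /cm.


p = exp(-N * I * 1e-24 / (xi*Sigma_s))
p = exp(-6.5888e+22 * 106.9 * 1e-24 / 0.12)
p = 3.2284e-26

3.2284e-26


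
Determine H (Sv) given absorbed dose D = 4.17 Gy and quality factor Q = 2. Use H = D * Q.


H = D * Q
H = 4.17 * 2
H = 8.3400 Sv

8.3400


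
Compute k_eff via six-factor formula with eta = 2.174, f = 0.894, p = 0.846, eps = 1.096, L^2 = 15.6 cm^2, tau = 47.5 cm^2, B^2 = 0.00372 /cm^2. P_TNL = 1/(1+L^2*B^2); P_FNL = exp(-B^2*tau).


k_inf = eta*f*p*eps = 2.174*0.894*0.846*1.096 = 1.802096
P_TNL = 1/(1 + L^2*B^2) = 1/(1 + 15.6*0.00372) = 0.9451510
P_FNL = exp(-B^2*tau) = exp(-0.00372*47.5) = 0.8380312
k_eff = k_inf * P_TNL * P_FNL = 1.802096 * 0.9451510 * 0.8380312
k_eff = 1.4274

1.4274


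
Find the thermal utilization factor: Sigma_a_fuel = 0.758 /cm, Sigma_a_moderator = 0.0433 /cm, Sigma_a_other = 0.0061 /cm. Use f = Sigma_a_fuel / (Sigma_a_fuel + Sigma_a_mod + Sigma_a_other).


f = Sigma_a_fuel / (Sigma_a_fuel + Sigma_a_mod + Sigma_a_other)
f = 0.758 / (0.758 + 0.0433 + 0.0061)
f = 0.93882

0.93882


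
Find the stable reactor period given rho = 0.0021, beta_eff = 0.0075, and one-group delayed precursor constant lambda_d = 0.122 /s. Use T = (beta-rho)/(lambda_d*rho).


T = (beta - rho) / (lambda_d * rho)
T = (0.0075 - 0.0021) / (0.122 * 0.0021)
T = 21.077 s

21.077


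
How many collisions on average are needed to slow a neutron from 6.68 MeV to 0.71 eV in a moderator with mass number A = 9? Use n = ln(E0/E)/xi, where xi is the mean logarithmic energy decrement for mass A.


xi = 1 + (A-1)^2/(2A)*ln((A-1)/(A+1)) = 0.2066007 (for A = 9)
n = ln(E0/E) / xi
n = ln(6.68e6 / 0.71) / 0.2066007
n = ln(9.408451e+06) / 0.2066007 = 77.721

77.721


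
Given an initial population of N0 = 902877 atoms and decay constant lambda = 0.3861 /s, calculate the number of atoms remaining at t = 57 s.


N = N0 * exp(-lambda * t)
N = 902877 * exp(-0.3861 * 57)
N = 2.4992e-04

2.4992e-04


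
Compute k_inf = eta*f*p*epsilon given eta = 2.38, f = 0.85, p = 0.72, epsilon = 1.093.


k_inf = eta * f * p * epsilon
k_inf = 2.38 * 0.85 * 0.72 * 1.093
k_inf = 1.5920

1.5920


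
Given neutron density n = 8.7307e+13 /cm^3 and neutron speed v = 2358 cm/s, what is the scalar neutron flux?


phi = n * v
phi = 8.7307e+13 * 2358
phi = 2.0587e+17 /cm^2/s

2.0587e+17


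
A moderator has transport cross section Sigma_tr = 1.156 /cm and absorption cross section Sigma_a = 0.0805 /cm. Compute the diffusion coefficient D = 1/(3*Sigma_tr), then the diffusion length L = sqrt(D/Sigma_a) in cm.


D = 1 / (3 * Sigma_tr) = 1 / (3 * 1.156) = 0.2883506 cm
L = sqrt(D / Sigma_a)
L = sqrt(0.2883506 / 0.0805)
L = 1.8926 cm

1.8926


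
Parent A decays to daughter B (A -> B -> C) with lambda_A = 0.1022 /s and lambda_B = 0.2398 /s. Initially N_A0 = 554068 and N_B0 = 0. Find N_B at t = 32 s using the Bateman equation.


N_B(t) = lambda_A * N_A0 / (lambda_B - lambda_A) * [exp(-lambda_A*t) - exp(-lambda_B*t)]
exp(-0.1022*32) = 0.03799123; exp(-0.2398*32) = 4.649410e-04
N_B = 0.1022 * 554068 / (0.2398 - 0.1022) * (0.03799123 - 4.649410e-04)
N_B = 15443

15443


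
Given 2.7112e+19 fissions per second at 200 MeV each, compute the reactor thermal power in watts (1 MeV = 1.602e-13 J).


P = fission_rate * E_MeV * 1.602e-13
P = 2.7112e+19 * 200 * 1.602e-13
P = 8.6867e+08 W

8.6867e+08


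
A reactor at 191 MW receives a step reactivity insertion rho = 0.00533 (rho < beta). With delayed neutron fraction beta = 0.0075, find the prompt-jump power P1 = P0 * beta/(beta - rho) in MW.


P1/P0 = beta / (beta - rho)
P1/P0 = 0.0075 / (0.0075 - 0.00533) = 3.456221
P1 = 191 * 3.456221 = 660.14 MW

660.14


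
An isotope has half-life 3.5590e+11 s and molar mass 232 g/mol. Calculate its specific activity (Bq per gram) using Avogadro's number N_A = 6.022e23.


lambda = ln(2) / t_half = ln(2) / 3.5590e+11 = 1.947590e-12 /s
SA = lambda * N_A / M
SA = 1.947590e-12 * 6.022e23 / 232
SA = 5.0553e+09 Bq/g

5.0553e+09


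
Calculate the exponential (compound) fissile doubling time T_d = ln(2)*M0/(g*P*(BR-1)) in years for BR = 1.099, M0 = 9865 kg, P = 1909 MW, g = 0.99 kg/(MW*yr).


Breeding gain G = BR - 1 = 1.099 - 1 = 0.099
Fissile production rate = g * P * G = 0.99 * 1909 * 0.099 = 187.10109 kg/yr
T_d = ln(2) * M0 / (g * P * G)
T_d = ln(2) * 9865 / 187.10109 = 36.547 yr

36.547


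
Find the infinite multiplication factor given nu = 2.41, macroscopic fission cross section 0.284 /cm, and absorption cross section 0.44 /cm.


k_inf = nu * Sigma_f / Sigma_a
k_inf = 2.41 * 0.284 / 0.44
k_inf = 1.5555

1.5555


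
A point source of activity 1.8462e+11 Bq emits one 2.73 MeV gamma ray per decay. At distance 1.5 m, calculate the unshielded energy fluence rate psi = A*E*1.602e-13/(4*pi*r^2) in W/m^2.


psi = A * E * 1.602e-13 / (4*pi*r^2)
psi = 1.8462e+11 * 2.73 * 1.602e-13 / (4*pi*1.5^2)
psi = 0.0028557 W/m^2

0.0028557


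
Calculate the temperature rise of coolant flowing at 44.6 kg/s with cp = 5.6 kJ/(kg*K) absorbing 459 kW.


dT = Q / (m_dot * cp)
dT = 459 / (44.6 * 5.6)
dT = 1.8378 C

1.8378


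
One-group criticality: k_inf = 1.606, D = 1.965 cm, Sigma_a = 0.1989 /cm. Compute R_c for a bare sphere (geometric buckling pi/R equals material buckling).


L^2 = D / Sigma_a = 1.965 / 0.1989 = 9.879336 cm^2
B_m^2 = (k_inf - 1) / L^2 = (1.606 - 1) / 9.879336 = 0.06134015 /cm^2
For a bare sphere: B_g = pi/R, so R_c = pi / sqrt(B_m^2)
R_c = pi / sqrt(0.06134015) = 12.685 cm

12.685


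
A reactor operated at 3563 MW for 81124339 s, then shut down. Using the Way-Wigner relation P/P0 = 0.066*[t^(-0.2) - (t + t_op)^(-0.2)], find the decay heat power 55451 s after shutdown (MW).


P/P0 = 0.066 * [t^(-0.2) - (t + t_op)^(-0.2)]
P/P0 = 0.066 * [55451^(-0.2) - (55451 + 81124339)^(-0.2)]
P/P0 = 0.066 * [0.1125170 - 0.02618849] = 0.005697682
P = 3563 * 0.005697682 = 20.301 MW

20.301


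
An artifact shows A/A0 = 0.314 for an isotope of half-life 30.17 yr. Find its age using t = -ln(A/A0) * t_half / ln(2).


lambda = ln(2) / t_half = ln(2) / 30.17 = 0.02297472 /yr
t = -ln(A/A0) / lambda
t = -ln(0.314) / 0.02297472
t = 50.419 yr

50.419


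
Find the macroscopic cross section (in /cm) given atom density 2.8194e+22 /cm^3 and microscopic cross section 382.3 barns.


Sigma = N * sigma_barns * 1e-24
Sigma = 2.8194e+22 * 382.3 * 1e-24
Sigma = 10.779 /cm

10.779


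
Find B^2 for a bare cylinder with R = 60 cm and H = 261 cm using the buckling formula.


B^2 = (2.405/R)^2 + (pi/H)^2
B^2 = (2.405/60)^2 + (pi/261)^2
B^2 = 0.0017516 /cm^2

0.0017516


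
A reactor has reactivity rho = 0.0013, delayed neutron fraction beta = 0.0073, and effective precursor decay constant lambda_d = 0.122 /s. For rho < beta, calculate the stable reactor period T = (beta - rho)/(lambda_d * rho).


T = (beta - rho) / (lambda_d * rho)
T = (0.0073 - 0.0013) / (0.122 * 0.0013)
T = 37.831 s

37.831


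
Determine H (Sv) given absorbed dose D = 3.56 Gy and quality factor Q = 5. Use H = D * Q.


H = D * Q
H = 3.56 * 5
H = 17.800 Sv

17.800


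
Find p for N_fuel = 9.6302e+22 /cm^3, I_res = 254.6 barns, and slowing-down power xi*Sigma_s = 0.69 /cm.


p = exp(-N * I * 1e-24 / (xi*Sigma_s))
p = exp(-9.6302e+22 * 254.6 * 1e-24 / 0.69)
p = 3.6963e-16

3.6963e-16


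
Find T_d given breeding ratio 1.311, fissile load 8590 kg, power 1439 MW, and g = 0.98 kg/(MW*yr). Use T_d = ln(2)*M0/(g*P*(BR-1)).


Breeding gain G = BR - 1 = 1.311 - 1 = 0.311
Fissile production rate = g * P * G = 0.98 * 1439 * 0.311 = 438.57842 kg/yr
T_d = ln(2) * M0 / (g * P * G)
T_d = ln(2) * 8590 / 438.57842 = 13.576 yr

13.576


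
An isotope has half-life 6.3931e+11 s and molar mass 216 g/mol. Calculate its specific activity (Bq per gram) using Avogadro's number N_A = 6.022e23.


lambda = ln(2) / t_half = ln(2) / 6.3931e+11 = 1.084211e-12 /s
SA = lambda * N_A / M
SA = 1.084211e-12 * 6.022e23 / 216
SA = 3.0227e+09 Bq/g

3.0227e+09


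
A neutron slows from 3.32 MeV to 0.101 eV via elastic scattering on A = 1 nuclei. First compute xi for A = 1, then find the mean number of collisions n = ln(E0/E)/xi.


xi = 1 + (A-1)^2/(2A)*ln((A-1)/(A+1)) = 1 (for A = 1)
n = ln(E0/E) / xi
n = ln(3.32e6 / 0.101) / 1
n = ln(3.287129e+07) / 1 = 17.308

17.308


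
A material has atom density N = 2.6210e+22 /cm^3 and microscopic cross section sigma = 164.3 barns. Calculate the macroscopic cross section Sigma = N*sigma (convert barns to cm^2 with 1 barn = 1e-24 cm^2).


Sigma = N * sigma_barns * 1e-24
Sigma = 2.6210e+22 * 164.3 * 1e-24
Sigma = 4.3063 /cm

4.3063


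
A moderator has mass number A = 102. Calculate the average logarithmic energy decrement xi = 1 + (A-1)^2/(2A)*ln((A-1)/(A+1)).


xi = 1 + (A-1)^2/(2A) * ln((A-1)/(A+1))
xi = 1 + (102-1)^2/(2*102) * ln((102-1)/(102 +1))
xi = 0.019480

0.019480


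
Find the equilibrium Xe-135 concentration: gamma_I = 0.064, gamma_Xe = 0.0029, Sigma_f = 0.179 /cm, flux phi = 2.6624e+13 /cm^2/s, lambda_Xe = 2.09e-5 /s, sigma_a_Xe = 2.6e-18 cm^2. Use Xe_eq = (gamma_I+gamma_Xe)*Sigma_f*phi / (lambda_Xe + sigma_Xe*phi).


Xe_eq = (gamma_I + gamma_Xe) * Sigma_f * phi / (lambda_Xe + sigma_Xe * phi)
Numerator = (0.064 + 0.0029) * 0.179 * 2.6624e+13 = 3.188251e+11
Denominator = 2.09e-5 + 2.6e-18 * 2.6624e+13 = 9.012240e-05
Xe_eq = 3.188251e+11 / 9.012240e-05 = 3.5377e+15 /cm^3

3.5377e+15


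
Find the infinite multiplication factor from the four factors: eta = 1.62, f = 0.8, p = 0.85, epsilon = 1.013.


k_inf = eta * f * p * epsilon
k_inf = 1.62 * 0.8 * 0.85 * 1.013
k_inf = 1.1159

1.1159


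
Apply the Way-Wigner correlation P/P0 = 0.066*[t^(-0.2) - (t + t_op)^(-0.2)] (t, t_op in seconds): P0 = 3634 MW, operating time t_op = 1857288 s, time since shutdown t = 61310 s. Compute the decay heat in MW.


P/P0 = 0.066 * [t^(-0.2) - (t + t_op)^(-0.2)]
P/P0 = 0.066 * [61310^(-0.2) - (61310 + 1857288)^(-0.2)]
P/P0 = 0.066 * [0.1102792 - 0.05538641] = 0.003622924
P = 3634 * 0.003622924 = 13.166 MW

13.166


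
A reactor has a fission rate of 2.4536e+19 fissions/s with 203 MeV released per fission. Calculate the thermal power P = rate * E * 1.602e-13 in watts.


P = fission_rate * E_MeV * 1.602e-13
P = 2.4536e+19 * 203 * 1.602e-13
P = 7.9793e+08 W

7.9793e+08


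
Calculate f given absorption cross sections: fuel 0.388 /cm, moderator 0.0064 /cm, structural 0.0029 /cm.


f = Sigma_a_fuel / (Sigma_a_fuel + Sigma_a_mod + Sigma_a_other)
f = 0.388 / (0.388 + 0.0064 + 0.0029)
f = 0.97659

0.97659


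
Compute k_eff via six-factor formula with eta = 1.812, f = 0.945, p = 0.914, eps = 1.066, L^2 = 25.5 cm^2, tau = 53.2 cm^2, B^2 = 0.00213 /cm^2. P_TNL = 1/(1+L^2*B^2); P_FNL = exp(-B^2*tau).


k_inf = eta*f*p*eps = 1.812*0.945*0.914*1.066 = 1.668374
P_TNL = 1/(1 + L^2*B^2) = 1/(1 + 25.5*0.00213) = 0.9484831
P_FNL = exp(-B^2*tau) = exp(-0.00213*53.2) = 0.8928685
k_eff = k_inf * P_TNL * P_FNL = 1.668374 * 0.9484831 * 0.8928685
k_eff = 1.4129

1.4129


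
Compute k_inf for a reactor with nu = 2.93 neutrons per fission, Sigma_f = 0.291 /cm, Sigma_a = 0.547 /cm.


k_inf = nu * Sigma_f / Sigma_a
k_inf = 2.93 * 0.291 / 0.547
k_inf = 1.5587

1.5587


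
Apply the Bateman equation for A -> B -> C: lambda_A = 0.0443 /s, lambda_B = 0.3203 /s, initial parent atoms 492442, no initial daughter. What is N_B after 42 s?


N_B(t) = lambda_A * N_A0 / (lambda_B - lambda_A) * [exp(-lambda_A*t) - exp(-lambda_B*t)]
exp(-0.0443*42) = 0.1555793; exp(-0.3203*42) = 1.437507e-06
N_B = 0.0443 * 492442 / (0.3203 - 0.0443) * (0.1555793 - 1.437507e-06)
N_B = 12297

12297


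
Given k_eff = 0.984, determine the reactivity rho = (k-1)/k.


rho = (k_eff - 1) / k_eff
rho = (0.984 - 1) / 0.984
rho = -0.016260

-0.016260


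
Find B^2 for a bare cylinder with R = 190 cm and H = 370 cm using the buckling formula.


B^2 = (2.405/R)^2 + (pi/H)^2
B^2 = (2.405/190)^2 + (pi/370)^2
B^2 = 2.3232e-04 /cm^2

2.3232e-04


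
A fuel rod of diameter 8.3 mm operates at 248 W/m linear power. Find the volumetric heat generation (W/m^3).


r = D / 2 / 1000 = 8.3 / 2 / 1000 = 0.00415 m
q''' = q' / (pi * r^2)
q''' = 248 / (pi * 0.00415^2)
q''' = 4.5836e+06 W/m^3

4.5836e+06


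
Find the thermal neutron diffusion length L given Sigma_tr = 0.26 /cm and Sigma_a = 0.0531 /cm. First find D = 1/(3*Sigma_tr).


D = 1 / (3 * Sigma_tr) = 1 / (3 * 0.26) = 1.282051 cm
L = sqrt(D / Sigma_a)
L = sqrt(1.282051 / 0.0531)
L = 4.9137 cm

4.9137


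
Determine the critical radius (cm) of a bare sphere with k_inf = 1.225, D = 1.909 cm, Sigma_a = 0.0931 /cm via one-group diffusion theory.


L^2 = D / Sigma_a = 1.909 / 0.0931 = 20.50483 cm^2
B_m^2 = (k_inf - 1) / L^2 = (1.225 - 1) / 20.50483 = 0.01097302 /cm^2
For a bare sphere: B_g = pi/R, so R_c = pi / sqrt(B_m^2)
R_c = pi / sqrt(0.01097302) = 29.991 cm

29.991


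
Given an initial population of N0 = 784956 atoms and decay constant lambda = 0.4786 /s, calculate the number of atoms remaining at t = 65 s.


N = N0 * exp(-lambda * t)
N = 784956 * exp(-0.4786 * 65)
N = 2.4231e-08

2.4231e-08


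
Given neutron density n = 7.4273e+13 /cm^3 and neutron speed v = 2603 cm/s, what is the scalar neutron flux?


phi = n * v
phi = 7.4273e+13 * 2603
phi = 1.9333e+17 /cm^2/s

1.9333e+17


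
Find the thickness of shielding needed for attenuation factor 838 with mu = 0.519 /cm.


x = ln(factor) / mu
x = ln(838) / 0.519
x = 12.969 cm

12.969


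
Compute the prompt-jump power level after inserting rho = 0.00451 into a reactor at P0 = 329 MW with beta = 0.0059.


P1/P0 = beta / (beta - rho)
P1/P0 = 0.0059 / (0.0059 - 0.00451) = 4.244604
P1 = 329 * 4.244604 = 1396.5 MW

1396.5


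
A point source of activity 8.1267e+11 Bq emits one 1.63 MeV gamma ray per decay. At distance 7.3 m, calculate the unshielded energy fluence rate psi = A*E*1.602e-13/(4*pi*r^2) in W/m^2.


psi = A * E * 1.602e-13 / (4*pi*r^2)
psi = 8.1267e+11 * 1.63 * 1.602e-13 / (4*pi*7.3^2)
psi = 3.1689e-04 W/m^2

3.1689e-04


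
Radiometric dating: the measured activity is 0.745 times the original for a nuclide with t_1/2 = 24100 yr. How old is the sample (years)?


lambda = ln(2) / t_half = ln(2) / 24100 = 2.876129e-05 /yr
t = -ln(A/A0) / lambda
t = -ln(0.745) / 2.876129e-05
t = 10235 yr

10235


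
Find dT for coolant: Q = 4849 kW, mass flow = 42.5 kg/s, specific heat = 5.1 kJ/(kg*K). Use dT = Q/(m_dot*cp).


dT = Q / (m_dot * cp)
dT = 4849 / (42.5 * 5.1)
dT = 22.371 C

22.371


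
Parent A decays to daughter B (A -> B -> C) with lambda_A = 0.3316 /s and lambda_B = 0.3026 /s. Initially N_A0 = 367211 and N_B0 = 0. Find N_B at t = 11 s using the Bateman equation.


N_B(t) = lambda_A * N_A0 / (lambda_B - lambda_A) * [exp(-lambda_A*t) - exp(-lambda_B*t)]
exp(-0.3316*11) = 0.02605358; exp(-0.3026*11) = 0.03584325
N_B = 0.3316 * 367211 / (0.3026 - 0.3316) * (0.02605358 - 0.03584325)
N_B = 41106

41106


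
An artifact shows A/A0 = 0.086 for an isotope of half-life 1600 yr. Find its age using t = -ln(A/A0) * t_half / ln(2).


lambda = ln(2) / t_half = ln(2) / 1600 = 4.332170e-04 /yr
t = -ln(A/A0) / lambda
t = -ln(0.086) / 4.332170e-04
t = 5663.2 yr

5663.2


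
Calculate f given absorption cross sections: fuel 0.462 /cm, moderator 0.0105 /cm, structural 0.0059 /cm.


f = Sigma_a_fuel / (Sigma_a_fuel + Sigma_a_mod + Sigma_a_other)
f = 0.462 / (0.462 + 0.0105 + 0.0059)
f = 0.96572

0.96572


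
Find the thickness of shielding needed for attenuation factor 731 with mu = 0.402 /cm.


x = ln(factor) / mu
x = ln(731) / 0.402
x = 16.404 cm

16.404


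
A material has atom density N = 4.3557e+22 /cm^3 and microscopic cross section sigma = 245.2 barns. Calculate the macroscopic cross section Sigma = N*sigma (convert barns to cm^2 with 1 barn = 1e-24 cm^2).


Sigma = N * sigma_barns * 1e-24
Sigma = 4.3557e+22 * 245.2 * 1e-24
Sigma = 10.680 /cm

10.680


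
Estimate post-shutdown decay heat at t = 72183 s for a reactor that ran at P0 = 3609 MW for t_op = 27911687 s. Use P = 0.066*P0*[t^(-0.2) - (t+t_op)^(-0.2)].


P/P0 = 0.066 * [t^(-0.2) - (t + t_op)^(-0.2)]
P/P0 = 0.066 * [72183^(-0.2) - (72183 + 27911687)^(-0.2)]
P/P0 = 0.066 * [0.1067365 - 0.03240548] = 0.004905847
P = 3609 * 0.004905847 = 17.705 MW

17.705


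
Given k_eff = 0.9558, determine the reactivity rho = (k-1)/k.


rho = (k_eff - 1) / k_eff
rho = (0.9558 - 1) / 0.9558
rho = -0.046244

-0.046244


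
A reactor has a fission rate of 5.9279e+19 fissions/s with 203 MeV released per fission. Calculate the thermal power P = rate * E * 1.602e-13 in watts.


P = fission_rate * E_MeV * 1.602e-13
P = 5.9279e+19 * 203 * 1.602e-13
P = 1.9278e+09 W

1.9278e+09


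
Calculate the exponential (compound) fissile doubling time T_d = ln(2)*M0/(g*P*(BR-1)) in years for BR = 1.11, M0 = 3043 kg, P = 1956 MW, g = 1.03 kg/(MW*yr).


Breeding gain G = BR - 1 = 1.11 - 1 = 0.11
Fissile production rate = g * P * G = 1.03 * 1956 * 0.11 = 221.6148 kg/yr
T_d = ln(2) * M0 / (g * P * G)
T_d = ln(2) * 3043 / 221.6148 = 9.5176 yr

9.5176


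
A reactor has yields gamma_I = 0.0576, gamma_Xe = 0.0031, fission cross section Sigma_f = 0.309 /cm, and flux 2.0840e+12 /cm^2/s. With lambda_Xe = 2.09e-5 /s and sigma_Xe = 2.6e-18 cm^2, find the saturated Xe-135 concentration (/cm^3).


Xe_eq = (gamma_I + gamma_Xe) * Sigma_f * phi / (lambda_Xe + sigma_Xe * phi)
Numerator = (0.0576 + 0.0031) * 0.309 * 2.0840e+12 = 3.908813e+10
Denominator = 2.09e-5 + 2.6e-18 * 2.0840e+12 = 2.631840e-05
Xe_eq = 3.908813e+10 / 2.631840e-05 = 1.4852e+15 /cm^3

1.4852e+15


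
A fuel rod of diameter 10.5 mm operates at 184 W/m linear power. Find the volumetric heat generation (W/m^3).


r = D / 2 / 1000 = 10.5 / 2 / 1000 = 0.00525 m
q''' = q' / (pi * r^2)
q''' = 184 / (pi * 0.00525^2)
q''' = 2.1250e+06 W/m^3

2.1250e+06


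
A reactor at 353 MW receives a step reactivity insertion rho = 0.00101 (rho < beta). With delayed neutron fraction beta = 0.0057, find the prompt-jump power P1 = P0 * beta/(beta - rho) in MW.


P1/P0 = beta / (beta - rho)
P1/P0 = 0.0057 / (0.0057 - 0.00101) = 1.215352
P1 = 353 * 1.215352 = 429.02 MW

429.02


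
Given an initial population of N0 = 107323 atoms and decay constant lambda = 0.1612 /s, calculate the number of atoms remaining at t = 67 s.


N = N0 * exp(-lambda * t)
N = 107323 * exp(-0.1612 * 67)
N = 2.1885

2.1885


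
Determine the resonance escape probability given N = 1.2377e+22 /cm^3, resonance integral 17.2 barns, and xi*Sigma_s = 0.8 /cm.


p = exp(-N * I * 1e-24 / (xi*Sigma_s))
p = exp(-1.2377e+22 * 17.2 * 1e-24 / 0.8)
p = 0.76636

0.76636


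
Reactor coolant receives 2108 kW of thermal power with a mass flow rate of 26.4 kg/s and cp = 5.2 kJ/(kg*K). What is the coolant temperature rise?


dT = Q / (m_dot * cp)
dT = 2108 / (26.4 * 5.2)
dT = 15.355 C

15.355


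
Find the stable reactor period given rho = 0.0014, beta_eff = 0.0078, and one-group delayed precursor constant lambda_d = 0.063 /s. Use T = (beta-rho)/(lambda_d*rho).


T = (beta - rho) / (lambda_d * rho)
T = (0.0078 - 0.0014) / (0.063 * 0.0014)
T = 72.562 s

72.562


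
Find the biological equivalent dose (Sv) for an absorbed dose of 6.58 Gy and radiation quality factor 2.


H = D * Q
H = 6.58 * 2
H = 13.160 Sv

13.160


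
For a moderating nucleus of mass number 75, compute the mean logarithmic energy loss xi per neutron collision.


xi = 1 + (A-1)^2/(2A) * ln((A-1)/(A+1))
xi = 1 + (75-1)^2/(2*75) * ln((75-1)/(75 +1))
xi = 0.026431

0.026431


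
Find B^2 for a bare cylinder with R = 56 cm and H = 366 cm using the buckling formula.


B^2 = (2.405/R)^2 + (pi/H)^2
B^2 = (2.405/56)^2 + (pi/366)^2
B^2 = 0.0019181 /cm^2

0.0019181


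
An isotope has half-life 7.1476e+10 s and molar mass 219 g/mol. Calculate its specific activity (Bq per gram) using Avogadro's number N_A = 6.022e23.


lambda = ln(2) / t_half = ln(2) / 7.1476e+10 = 9.697621e-12 /s
SA = lambda * N_A / M
SA = 9.697621e-12 * 6.022e23 / 219
SA = 2.6666e+10 Bq/g

2.6666e+10


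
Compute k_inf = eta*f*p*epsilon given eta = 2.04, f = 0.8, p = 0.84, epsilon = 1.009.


k_inf = eta * f * p * epsilon
k_inf = 2.04 * 0.8 * 0.84 * 1.009
k_inf = 1.3832

1.3832


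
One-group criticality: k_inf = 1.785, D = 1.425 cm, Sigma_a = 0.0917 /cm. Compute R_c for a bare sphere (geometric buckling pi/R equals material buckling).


L^2 = D / Sigma_a = 1.425 / 0.0917 = 15.53980 cm^2
B_m^2 = (k_inf - 1) / L^2 = (1.785 - 1) / 15.53980 = 0.05051545 /cm^2
For a bare sphere: B_g = pi/R, so R_c = pi / sqrt(B_m^2)
R_c = pi / sqrt(0.05051545) = 13.978 cm

13.978


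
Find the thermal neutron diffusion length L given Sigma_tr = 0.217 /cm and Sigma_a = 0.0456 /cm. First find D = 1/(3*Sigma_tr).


D = 1 / (3 * Sigma_tr) = 1 / (3 * 0.217) = 1.536098 cm
L = sqrt(D / Sigma_a)
L = sqrt(1.536098 / 0.0456)
L = 5.8040 cm

5.8040


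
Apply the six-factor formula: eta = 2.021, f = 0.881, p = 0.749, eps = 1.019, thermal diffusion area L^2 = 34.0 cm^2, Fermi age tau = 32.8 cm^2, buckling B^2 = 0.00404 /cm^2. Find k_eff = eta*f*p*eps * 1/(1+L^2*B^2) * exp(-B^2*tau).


k_inf = eta*f*p*eps = 2.021*0.881*0.749*1.019 = 1.358934
P_TNL = 1/(1 + L^2*B^2) = 1/(1 + 34.0*0.00404) = 0.8792291
P_FNL = exp(-B^2*tau) = exp(-0.00404*32.8) = 0.8758924
k_eff = k_inf * P_TNL * P_FNL = 1.358934 * 0.8792291 * 0.8758924
k_eff = 1.0465

1.0465


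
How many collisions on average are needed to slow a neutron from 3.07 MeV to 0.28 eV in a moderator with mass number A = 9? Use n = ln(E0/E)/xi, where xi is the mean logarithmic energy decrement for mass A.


xi = 1 + (A-1)^2/(2A)*ln((A-1)/(A+1)) = 0.2066007 (for A = 9)
n = ln(E0/E) / xi
n = ln(3.07e6 / 0.28) / 0.2066007
n = ln(1.096429e+07) / 0.2066007 = 78.461

78.461


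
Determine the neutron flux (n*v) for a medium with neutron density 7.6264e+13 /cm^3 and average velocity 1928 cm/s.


phi = n * v
phi = 7.6264e+13 * 1928
phi = 1.4704e+17 /cm^2/s

1.4704e+17


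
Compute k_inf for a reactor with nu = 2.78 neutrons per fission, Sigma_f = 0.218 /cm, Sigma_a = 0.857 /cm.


k_inf = nu * Sigma_f / Sigma_a
k_inf = 2.78 * 0.218 / 0.857
k_inf = 0.70716

0.70716


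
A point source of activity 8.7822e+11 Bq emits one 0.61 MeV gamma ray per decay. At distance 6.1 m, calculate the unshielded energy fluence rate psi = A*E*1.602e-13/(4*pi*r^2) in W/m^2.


psi = A * E * 1.602e-13 / (4*pi*r^2)
psi = 8.7822e+11 * 0.61 * 1.602e-13 / (4*pi*6.1^2)
psi = 1.8354e-04 W/m^2

1.8354e-04


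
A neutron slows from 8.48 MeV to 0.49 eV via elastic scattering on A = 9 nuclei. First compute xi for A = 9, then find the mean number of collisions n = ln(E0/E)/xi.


xi = 1 + (A-1)^2/(2A)*ln((A-1)/(A+1)) = 0.2066007 (for A = 9)
n = ln(E0/E) / xi
n = ln(8.48e6 / 0.49) / 0.2066007
n = ln(1.730612e+07) / 0.2066007 = 80.670

80.670


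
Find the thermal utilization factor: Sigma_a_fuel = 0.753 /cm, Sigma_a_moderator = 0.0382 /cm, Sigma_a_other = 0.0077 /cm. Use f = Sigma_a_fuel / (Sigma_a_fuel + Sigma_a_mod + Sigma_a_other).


f = Sigma_a_fuel / (Sigma_a_fuel + Sigma_a_mod + Sigma_a_other)
f = 0.753 / (0.753 + 0.0382 + 0.0077)
f = 0.94255

0.94255


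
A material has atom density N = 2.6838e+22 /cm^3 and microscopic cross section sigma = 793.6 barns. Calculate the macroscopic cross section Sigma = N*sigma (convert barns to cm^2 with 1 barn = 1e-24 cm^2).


Sigma = N * sigma_barns * 1e-24
Sigma = 2.6838e+22 * 793.6 * 1e-24
Sigma = 21.299 /cm

21.299


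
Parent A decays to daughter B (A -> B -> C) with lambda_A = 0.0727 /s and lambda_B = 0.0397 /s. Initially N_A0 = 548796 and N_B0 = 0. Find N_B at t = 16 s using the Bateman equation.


N_B(t) = lambda_A * N_A0 / (lambda_B - lambda_A) * [exp(-lambda_A*t) - exp(-lambda_B*t)]
exp(-0.0727*16) = 0.3124846; exp(-0.0397*16) = 0.5298295
N_B = 0.0727 * 548796 / (0.0397 - 0.0727) * (0.3124846 - 0.5298295)
N_B = 262773

262773


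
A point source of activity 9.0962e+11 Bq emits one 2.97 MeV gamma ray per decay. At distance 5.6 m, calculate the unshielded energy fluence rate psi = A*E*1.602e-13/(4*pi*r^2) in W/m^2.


psi = A * E * 1.602e-13 / (4*pi*r^2)
psi = 9.0962e+11 * 2.97 * 1.602e-13 / (4*pi*5.6^2)
psi = 0.0010982 W/m^2

0.0010982


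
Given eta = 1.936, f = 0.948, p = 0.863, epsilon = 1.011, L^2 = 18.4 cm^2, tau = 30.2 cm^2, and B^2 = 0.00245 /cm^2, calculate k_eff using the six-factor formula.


k_inf = eta*f*p*eps = 1.936*0.948*0.863*1.011 = 1.601311
P_TNL = 1/(1 + L^2*B^2) = 1/(1 + 18.4*0.00245) = 0.9568645
P_FNL = exp(-B^2*tau) = exp(-0.00245*30.2) = 0.9286810
k_eff = k_inf * P_TNL * P_FNL = 1.601311 * 0.9568645 * 0.9286810
k_eff = 1.4230

1.4230


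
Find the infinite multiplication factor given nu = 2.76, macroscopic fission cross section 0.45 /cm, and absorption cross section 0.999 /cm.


k_inf = nu * Sigma_f / Sigma_a
k_inf = 2.76 * 0.45 / 0.999
k_inf = 1.2432

1.2432


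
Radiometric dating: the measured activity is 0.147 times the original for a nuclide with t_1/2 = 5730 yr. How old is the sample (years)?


lambda = ln(2) / t_half = ln(2) / 5730 = 1.209681e-04 /yr
t = -ln(A/A0) / lambda
t = -ln(0.147) / 1.209681e-04
t = 15850 yr

15850


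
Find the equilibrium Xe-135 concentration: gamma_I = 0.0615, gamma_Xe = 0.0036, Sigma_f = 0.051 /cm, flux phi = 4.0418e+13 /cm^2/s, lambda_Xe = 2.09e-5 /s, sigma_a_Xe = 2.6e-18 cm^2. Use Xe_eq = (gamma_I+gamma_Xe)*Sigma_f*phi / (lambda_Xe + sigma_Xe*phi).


Xe_eq = (gamma_I + gamma_Xe) * Sigma_f * phi / (lambda_Xe + sigma_Xe * phi)
Numerator = (0.0615 + 0.0036) * 0.051 * 4.0418e+13 = 1.341918e+11
Denominator = 2.09e-5 + 2.6e-18 * 4.0418e+13 = 1.259868e-04
Xe_eq = 1.341918e+11 / 1.259868e-04 = 1.0651e+15 /cm^3

1.0651e+15


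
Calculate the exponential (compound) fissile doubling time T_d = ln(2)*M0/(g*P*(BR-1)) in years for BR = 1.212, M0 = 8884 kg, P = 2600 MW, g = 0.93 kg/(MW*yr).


Breeding gain G = BR - 1 = 1.212 - 1 = 0.212
Fissile production rate = g * P * G = 0.93 * 2600 * 0.212 = 512.616 kg/yr
T_d = ln(2) * M0 / (g * P * G)
T_d = ln(2) * 8884 / 512.616 = 12.013 yr

12.013


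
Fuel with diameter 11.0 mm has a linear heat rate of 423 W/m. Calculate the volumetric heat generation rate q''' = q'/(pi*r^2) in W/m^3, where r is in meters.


r = D / 2 / 1000 = 11.0 / 2 / 1000 = 0.0055 m
q''' = q' / (pi * r^2)
q''' = 423 / (pi * 0.0055^2)
q''' = 4.4511e+06 W/m^3

4.4511e+06


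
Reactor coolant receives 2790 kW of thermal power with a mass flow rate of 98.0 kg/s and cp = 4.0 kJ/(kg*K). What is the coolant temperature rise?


dT = Q / (m_dot * cp)
dT = 2790 / (98.0 * 4.0)
dT = 7.1173 C

7.1173


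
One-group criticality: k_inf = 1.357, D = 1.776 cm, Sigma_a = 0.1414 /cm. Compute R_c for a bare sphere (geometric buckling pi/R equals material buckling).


L^2 = D / Sigma_a = 1.776 / 0.1414 = 12.56011 cm^2
B_m^2 = (k_inf - 1) / L^2 = (1.357 - 1) / 12.56011 = 0.02842332 /cm^2
For a bare sphere: B_g = pi/R, so R_c = pi / sqrt(B_m^2)
R_c = pi / sqrt(0.02842332) = 18.634 cm

18.634


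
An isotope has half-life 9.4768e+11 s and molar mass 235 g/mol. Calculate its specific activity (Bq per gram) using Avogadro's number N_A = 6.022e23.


lambda = ln(2) / t_half = ln(2) / 9.4768e+11 = 7.314148e-13 /s
SA = lambda * N_A / M
SA = 7.314148e-13 * 6.022e23 / 235
SA = 1.8743e+09 Bq/g

1.8743e+09


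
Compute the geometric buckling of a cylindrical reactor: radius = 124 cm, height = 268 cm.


B^2 = (2.405/R)^2 + (pi/H)^2
B^2 = (2.405/124)^2 + (pi/268)^2
B^2 = 5.1359e-04 /cm^2

5.1359e-04


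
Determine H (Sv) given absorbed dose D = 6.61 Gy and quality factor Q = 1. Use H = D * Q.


H = D * Q
H = 6.61 * 1
H = 6.6100 Sv

6.6100


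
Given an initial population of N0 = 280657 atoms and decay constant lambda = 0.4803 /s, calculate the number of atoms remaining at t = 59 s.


N = N0 * exp(-lambda * t)
N = 280657 * exp(-0.4803 * 59)
N = 1.3844e-07

1.3844e-07


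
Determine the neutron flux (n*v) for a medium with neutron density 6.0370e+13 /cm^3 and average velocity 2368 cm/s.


phi = n * v
phi = 6.0370e+13 * 2368
phi = 1.4296e+17 /cm^2/s

1.4296e+17


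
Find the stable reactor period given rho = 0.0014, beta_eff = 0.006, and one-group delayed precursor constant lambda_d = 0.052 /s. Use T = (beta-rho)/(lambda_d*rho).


T = (beta - rho) / (lambda_d * rho)
T = (0.006 - 0.0014) / (0.052 * 0.0014)
T = 63.187 s

63.187


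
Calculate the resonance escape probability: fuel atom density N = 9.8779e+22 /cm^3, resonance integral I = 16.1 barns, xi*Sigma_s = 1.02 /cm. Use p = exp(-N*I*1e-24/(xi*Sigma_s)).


p = exp(-N * I * 1e-24 / (xi*Sigma_s))
p = exp(-9.8779e+22 * 16.1 * 1e-24 / 1.02)
p = 0.21031

0.21031


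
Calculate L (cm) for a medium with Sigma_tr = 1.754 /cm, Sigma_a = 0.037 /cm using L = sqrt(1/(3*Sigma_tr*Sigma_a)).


D = 1 / (3 * Sigma_tr) = 1 / (3 * 1.754) = 0.1900418 cm
L = sqrt(D / Sigma_a)
L = sqrt(0.1900418 / 0.037)
L = 2.2663 cm

2.2663


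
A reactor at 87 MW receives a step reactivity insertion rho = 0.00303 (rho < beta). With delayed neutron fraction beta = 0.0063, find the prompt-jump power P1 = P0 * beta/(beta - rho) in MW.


P1/P0 = beta / (beta - rho)
P1/P0 = 0.0063 / (0.0063 - 0.00303) = 1.926606
P1 = 87 * 1.926606 = 167.61 MW

167.61


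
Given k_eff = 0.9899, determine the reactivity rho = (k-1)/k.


rho = (k_eff - 1) / k_eff
rho = (0.9899 - 1) / 0.9899
rho = -0.010203

-0.010203


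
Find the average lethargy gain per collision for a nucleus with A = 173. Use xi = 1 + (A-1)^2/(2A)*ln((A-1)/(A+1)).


xi = 1 + (A-1)^2/(2A) * ln((A-1)/(A+1))
xi = 1 + (173-1)^2/(2*173) * ln((173-1)/(173 +1))
xi = 0.011516

0.011516


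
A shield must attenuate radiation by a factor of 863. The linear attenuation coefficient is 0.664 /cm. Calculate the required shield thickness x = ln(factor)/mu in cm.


x = ln(factor) / mu
x = ln(863) / 0.664
x = 10.181 cm

10.181


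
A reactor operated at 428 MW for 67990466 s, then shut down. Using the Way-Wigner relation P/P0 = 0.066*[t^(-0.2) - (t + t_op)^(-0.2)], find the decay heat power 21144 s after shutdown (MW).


P/P0 = 0.066 * [t^(-0.2) - (t + t_op)^(-0.2)]
P/P0 = 0.066 * [21144^(-0.2) - (21144 + 67990466)^(-0.2)]
P/P0 = 0.066 * [0.1364466 - 0.02713210] = 0.007214757
P = 428 * 0.007214757 = 3.0879 MW

3.0879


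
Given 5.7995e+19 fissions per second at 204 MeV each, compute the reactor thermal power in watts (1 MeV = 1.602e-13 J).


P = fission_rate * E_MeV * 1.602e-13
P = 5.7995e+19 * 204 * 1.602e-13
P = 1.8953e+09 W

1.8953e+09


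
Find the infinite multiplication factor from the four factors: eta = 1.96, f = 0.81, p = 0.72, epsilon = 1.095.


k_inf = eta * f * p * epsilon
k_inf = 1.96 * 0.81 * 0.72 * 1.095
k_inf = 1.2517

1.2517


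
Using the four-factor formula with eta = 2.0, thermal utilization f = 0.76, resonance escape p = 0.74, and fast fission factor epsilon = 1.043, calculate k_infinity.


k_inf = eta * f * p * epsilon
k_inf = 2.0 * 0.76 * 0.74 * 1.043
k_inf = 1.1732

1.1732


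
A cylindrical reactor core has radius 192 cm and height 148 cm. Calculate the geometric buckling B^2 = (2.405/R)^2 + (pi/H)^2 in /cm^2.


B^2 = (2.405/R)^2 + (pi/H)^2
B^2 = (2.405/192)^2 + (pi/148)^2
B^2 = 6.0749e-04 /cm^2

6.0749e-04


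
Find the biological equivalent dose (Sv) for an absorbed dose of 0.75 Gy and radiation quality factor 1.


H = D * Q
H = 0.75 * 1
H = 0.75000 Sv

0.75000


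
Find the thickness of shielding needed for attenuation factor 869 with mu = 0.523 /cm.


x = ln(factor) / mu
x = ln(869) / 0.523
x = 12.939 cm

12.939


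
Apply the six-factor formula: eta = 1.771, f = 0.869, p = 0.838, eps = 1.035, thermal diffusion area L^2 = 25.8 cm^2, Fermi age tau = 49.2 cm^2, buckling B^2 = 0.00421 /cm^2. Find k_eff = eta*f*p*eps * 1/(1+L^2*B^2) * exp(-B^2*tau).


k_inf = eta*f*p*eps = 1.771*0.869*0.838*1.035 = 1.334820
P_TNL = 1/(1 + L^2*B^2) = 1/(1 + 25.8*0.00421) = 0.9020240
P_FNL = exp(-B^2*tau) = exp(-0.00421*49.2) = 0.8129123
k_eff = k_inf * P_TNL * P_FNL = 1.334820 * 0.9020240 * 0.8129123
k_eff = 0.97878

0.97878


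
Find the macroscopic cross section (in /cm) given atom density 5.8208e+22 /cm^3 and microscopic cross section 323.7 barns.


Sigma = N * sigma_barns * 1e-24
Sigma = 5.8208e+22 * 323.7 * 1e-24
Sigma = 18.842 /cm

18.842


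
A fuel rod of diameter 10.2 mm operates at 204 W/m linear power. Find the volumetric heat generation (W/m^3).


r = D / 2 / 1000 = 10.2 / 2 / 1000 = 0.0051 m
q''' = q' / (pi * r^2)
q''' = 204 / (pi * 0.0051^2)
q''' = 2.4965e+06 W/m^3

2.4965e+06


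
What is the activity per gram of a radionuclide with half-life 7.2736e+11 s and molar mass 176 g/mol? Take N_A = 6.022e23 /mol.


lambda = ln(2) / t_half = ln(2) / 7.2736e+11 = 9.529630e-13 /s
SA = lambda * N_A / M
SA = 9.529630e-13 * 6.022e23 / 176
SA = 3.2606e+09 Bq/g

3.2606e+09


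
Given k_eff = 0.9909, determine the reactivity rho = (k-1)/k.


rho = (k_eff - 1) / k_eff
rho = (0.9909 - 1) / 0.9909
rho = -0.0091836

-0.0091836


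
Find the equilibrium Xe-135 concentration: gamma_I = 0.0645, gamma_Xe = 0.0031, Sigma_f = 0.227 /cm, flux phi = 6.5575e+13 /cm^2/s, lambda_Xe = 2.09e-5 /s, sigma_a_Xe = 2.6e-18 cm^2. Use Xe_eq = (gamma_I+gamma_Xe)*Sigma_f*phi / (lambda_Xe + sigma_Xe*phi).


Xe_eq = (gamma_I + gamma_Xe) * Sigma_f * phi / (lambda_Xe + sigma_Xe * phi)
Numerator = (0.0645 + 0.0031) * 0.227 * 6.5575e+13 = 1.006261e+12
Denominator = 2.09e-5 + 2.6e-18 * 6.5575e+13 = 1.913950e-04
Xe_eq = 1.006261e+12 / 1.913950e-04 = 5.2575e+15 /cm^3

5.2575e+15


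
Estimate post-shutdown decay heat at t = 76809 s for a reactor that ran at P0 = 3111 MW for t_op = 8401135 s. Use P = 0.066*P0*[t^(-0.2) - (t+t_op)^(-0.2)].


P/P0 = 0.066 * [t^(-0.2) - (t + t_op)^(-0.2)]
P/P0 = 0.066 * [76809^(-0.2) - (76809 + 8401135)^(-0.2)]
P/P0 = 0.066 * [0.1054187 - 0.04114735] = 0.004241909
P = 3111 * 0.004241909 = 13.197 MW

13.197


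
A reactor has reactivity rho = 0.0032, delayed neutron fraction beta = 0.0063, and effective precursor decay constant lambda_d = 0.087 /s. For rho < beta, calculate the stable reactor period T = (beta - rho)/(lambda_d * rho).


T = (beta - rho) / (lambda_d * rho)
T = (0.0063 - 0.0032) / (0.087 * 0.0032)
T = 11.135 s

11.135


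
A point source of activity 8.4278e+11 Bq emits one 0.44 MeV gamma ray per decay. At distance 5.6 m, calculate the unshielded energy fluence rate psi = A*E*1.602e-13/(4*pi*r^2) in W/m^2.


psi = A * E * 1.602e-13 / (4*pi*r^2)
psi = 8.4278e+11 * 0.44 * 1.602e-13 / (4*pi*5.6^2)
psi = 1.5075e-04 W/m^2

1.5075e-04


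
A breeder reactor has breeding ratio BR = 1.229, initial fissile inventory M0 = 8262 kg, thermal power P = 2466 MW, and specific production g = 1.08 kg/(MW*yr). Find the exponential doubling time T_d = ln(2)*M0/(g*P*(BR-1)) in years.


Breeding gain G = BR - 1 = 1.229 - 1 = 0.229
Fissile production rate = g * P * G = 1.08 * 2466 * 0.229 = 609.89112 kg/yr
T_d = ln(2) * M0 / (g * P * G)
T_d = ln(2) * 8262 / 609.89112 = 9.3898 yr

9.3898


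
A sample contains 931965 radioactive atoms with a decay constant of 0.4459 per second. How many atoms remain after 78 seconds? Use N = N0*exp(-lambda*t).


N = N0 * exp(-lambda * t)
N = 931965 * exp(-0.4459 * 78)
N = 7.3207e-10

7.3207e-10


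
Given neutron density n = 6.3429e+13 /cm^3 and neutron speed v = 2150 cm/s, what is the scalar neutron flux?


phi = n * v
phi = 6.3429e+13 * 2150
phi = 1.3637e+17 /cm^2/s

1.3637e+17
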